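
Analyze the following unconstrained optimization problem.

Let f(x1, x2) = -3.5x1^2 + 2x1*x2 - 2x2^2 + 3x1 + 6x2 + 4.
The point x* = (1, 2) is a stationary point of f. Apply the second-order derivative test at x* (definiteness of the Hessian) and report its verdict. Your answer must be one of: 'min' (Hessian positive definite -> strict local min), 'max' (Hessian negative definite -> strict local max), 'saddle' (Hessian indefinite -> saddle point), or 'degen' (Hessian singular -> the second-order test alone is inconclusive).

Compute the Hessian H = grad^2 f:
  H = [[-7, 2], [2, -4]]
Verify stationarity: grad f(x*) = H x* + g = (0, 0).
Eigenvalues of H: -8, -3.
Both eigenvalues < 0, so H is negative definite -> x* is a strict local max.

max


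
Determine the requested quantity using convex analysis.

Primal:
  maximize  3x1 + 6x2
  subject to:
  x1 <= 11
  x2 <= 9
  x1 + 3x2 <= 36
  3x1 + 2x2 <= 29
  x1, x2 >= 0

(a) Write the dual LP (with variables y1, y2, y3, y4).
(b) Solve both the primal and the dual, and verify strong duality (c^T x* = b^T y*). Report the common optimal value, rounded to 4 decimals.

The standard primal-dual pair for 'max c^T x s.t. A x <= b, x >= 0' is:
  Dual:  min b^T y  s.t.  A^T y >= c,  y >= 0.

So the dual LP is:
  minimize  11y1 + 9y2 + 36y3 + 29y4
  subject to:
    y1 + y3 + 3y4 >= 3
    y2 + 3y3 + 2y4 >= 6
    y1, y2, y3, y4 >= 0

Solving the primal: x* = (3.6667, 9).
  primal value c^T x* = 65.
Solving the dual: y* = (0, 4, 0, 1).
  dual value b^T y* = 65.
Strong duality: c^T x* = b^T y*. Confirmed.

65


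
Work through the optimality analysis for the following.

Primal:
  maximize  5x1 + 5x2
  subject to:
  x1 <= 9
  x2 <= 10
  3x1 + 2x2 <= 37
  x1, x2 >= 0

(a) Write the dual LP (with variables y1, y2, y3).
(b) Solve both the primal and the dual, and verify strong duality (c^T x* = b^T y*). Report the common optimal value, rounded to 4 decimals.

The standard primal-dual pair for 'max c^T x s.t. A x <= b, x >= 0' is:
  Dual:  min b^T y  s.t.  A^T y >= c,  y >= 0.

So the dual LP is:
  minimize  9y1 + 10y2 + 37y3
  subject to:
    y1 + 3y3 >= 5
    y2 + 2y3 >= 5
    y1, y2, y3 >= 0

Solving the primal: x* = (5.6667, 10).
  primal value c^T x* = 78.3333.
Solving the dual: y* = (0, 1.6667, 1.6667).
  dual value b^T y* = 78.3333.
Strong duality: c^T x* = b^T y*. Confirmed.

78.3333


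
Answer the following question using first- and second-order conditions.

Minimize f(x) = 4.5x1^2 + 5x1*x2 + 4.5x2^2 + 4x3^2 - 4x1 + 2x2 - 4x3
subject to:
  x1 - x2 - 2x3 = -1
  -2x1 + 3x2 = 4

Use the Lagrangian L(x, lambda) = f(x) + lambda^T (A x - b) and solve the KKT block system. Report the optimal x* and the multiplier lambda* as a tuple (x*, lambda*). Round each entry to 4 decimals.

Form the Lagrangian:
  L(x, lambda) = (1/2) x^T Q x + c^T x + lambda^T (A x - b)
Stationarity (grad_x L = 0): Q x + c + A^T lambda = 0.
Primal feasibility: A x = b.

This gives the KKT block system:
  [ Q   A^T ] [ x     ]   [-c ]
  [ A    0  ] [ lambda ] = [ b ]

Solving the linear system:
  x*      = (-0.5587, 0.9609, -0.2598)
  lambda* = (-3.0391, -3.6313)
  f(x*)   = 8.3408

x* = (-0.5587, 0.9609, -0.2598), lambda* = (-3.0391, -3.6313)


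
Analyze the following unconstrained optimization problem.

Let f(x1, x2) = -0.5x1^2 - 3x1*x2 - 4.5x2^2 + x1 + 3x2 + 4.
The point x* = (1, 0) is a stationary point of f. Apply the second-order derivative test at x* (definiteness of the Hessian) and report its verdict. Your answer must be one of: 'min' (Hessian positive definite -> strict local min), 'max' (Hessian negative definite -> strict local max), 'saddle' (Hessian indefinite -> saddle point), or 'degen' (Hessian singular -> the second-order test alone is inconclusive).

Compute the Hessian H = grad^2 f:
  H = [[-1, -3], [-3, -9]]
Verify stationarity: grad f(x*) = H x* + g = (0, 0).
Eigenvalues of H: -10, 0.
H has a zero eigenvalue (singular; negative semidefinite but not definite), so H is neither positive definite, negative definite, nor indefinite. The second-order test alone is inconclusive -> degen.
(Indeed, f is constant along the null direction of H through x*, so x* is not a strict local extremum.)

degen


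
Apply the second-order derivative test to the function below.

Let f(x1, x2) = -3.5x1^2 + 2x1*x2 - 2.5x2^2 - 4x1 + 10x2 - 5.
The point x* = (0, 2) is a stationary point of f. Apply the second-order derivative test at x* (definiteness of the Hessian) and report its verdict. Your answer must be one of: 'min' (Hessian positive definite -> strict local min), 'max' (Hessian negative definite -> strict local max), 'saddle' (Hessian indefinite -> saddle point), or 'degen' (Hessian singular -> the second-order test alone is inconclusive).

Compute the Hessian H = grad^2 f:
  H = [[-7, 2], [2, -5]]
Verify stationarity: grad f(x*) = H x* + g = (0, 0).
Eigenvalues of H: -8.2361, -3.7639.
Both eigenvalues < 0, so H is negative definite -> x* is a strict local max.

max


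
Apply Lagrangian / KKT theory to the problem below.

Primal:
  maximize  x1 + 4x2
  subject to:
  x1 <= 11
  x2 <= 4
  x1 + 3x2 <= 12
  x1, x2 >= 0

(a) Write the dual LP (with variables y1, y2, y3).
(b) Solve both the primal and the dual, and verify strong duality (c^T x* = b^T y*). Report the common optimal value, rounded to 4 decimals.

The standard primal-dual pair for 'max c^T x s.t. A x <= b, x >= 0' is:
  Dual:  min b^T y  s.t.  A^T y >= c,  y >= 0.

So the dual LP is:
  minimize  11y1 + 4y2 + 12y3
  subject to:
    y1 + y3 >= 1
    y2 + 3y3 >= 4
    y1, y2, y3 >= 0

Solving the primal: x* = (0, 4).
  primal value c^T x* = 16.
Solving the dual: y* = (0, 0, 1.3333).
  dual value b^T y* = 16.
Strong duality: c^T x* = b^T y*. Confirmed.

16


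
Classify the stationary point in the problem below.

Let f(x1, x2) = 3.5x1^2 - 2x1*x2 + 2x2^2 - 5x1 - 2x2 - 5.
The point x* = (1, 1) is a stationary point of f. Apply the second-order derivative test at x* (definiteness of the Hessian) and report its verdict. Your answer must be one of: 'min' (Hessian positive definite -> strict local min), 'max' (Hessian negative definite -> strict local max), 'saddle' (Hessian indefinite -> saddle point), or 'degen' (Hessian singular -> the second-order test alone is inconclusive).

Compute the Hessian H = grad^2 f:
  H = [[7, -2], [-2, 4]]
Verify stationarity: grad f(x*) = H x* + g = (0, 0).
Eigenvalues of H: 3, 8.
Both eigenvalues > 0, so H is positive definite -> x* is a strict local min.

min


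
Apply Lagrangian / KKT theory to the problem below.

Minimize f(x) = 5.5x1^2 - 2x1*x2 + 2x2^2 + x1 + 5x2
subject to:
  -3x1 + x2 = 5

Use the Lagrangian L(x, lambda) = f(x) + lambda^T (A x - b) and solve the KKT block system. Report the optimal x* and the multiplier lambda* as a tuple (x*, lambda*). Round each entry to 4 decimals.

Form the Lagrangian:
  L(x, lambda) = (1/2) x^T Q x + c^T x + lambda^T (A x - b)
Stationarity (grad_x L = 0): Q x + c + A^T lambda = 0.
Primal feasibility: A x = b.

This gives the KKT block system:
  [ Q   A^T ] [ x     ]   [-c ]
  [ A    0  ] [ lambda ] = [ b ]

Solving the linear system:
  x*      = (-1.8857, -0.6571)
  lambda* = (-6.1429)
  f(x*)   = 12.7714

x* = (-1.8857, -0.6571), lambda* = (-6.1429)


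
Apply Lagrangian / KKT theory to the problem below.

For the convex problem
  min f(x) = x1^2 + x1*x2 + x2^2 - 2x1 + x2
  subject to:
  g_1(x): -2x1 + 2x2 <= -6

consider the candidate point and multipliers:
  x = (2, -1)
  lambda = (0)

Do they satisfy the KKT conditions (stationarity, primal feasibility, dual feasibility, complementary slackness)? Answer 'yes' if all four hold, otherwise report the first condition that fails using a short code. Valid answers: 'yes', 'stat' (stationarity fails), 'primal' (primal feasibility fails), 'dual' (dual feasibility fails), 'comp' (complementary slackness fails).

Gradient of f: grad f(x) = Q x + c = (1, 1)
Constraint values g_i(x) = a_i^T x - b_i:
  g_1((2, -1)) = 0
Stationarity residual: grad f(x) + sum_i lambda_i a_i = (1, 1)
  -> stationarity FAILS
Primal feasibility (all g_i <= 0): OK
Dual feasibility (all lambda_i >= 0): OK
Complementary slackness (lambda_i * g_i(x) = 0 for all i): OK

Verdict: the first failing condition is stationarity -> stat.

stat


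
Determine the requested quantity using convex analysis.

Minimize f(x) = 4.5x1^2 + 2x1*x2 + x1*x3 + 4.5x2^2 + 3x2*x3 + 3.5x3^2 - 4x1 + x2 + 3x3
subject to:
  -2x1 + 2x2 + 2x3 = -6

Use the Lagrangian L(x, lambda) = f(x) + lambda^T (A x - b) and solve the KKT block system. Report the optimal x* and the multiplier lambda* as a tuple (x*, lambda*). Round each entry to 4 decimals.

Form the Lagrangian:
  L(x, lambda) = (1/2) x^T Q x + c^T x + lambda^T (A x - b)
Stationarity (grad_x L = 0): Q x + c + A^T lambda = 0.
Primal feasibility: A x = b.

This gives the KKT block system:
  [ Q   A^T ] [ x     ]   [-c ]
  [ A    0  ] [ lambda ] = [ b ]

Solving the linear system:
  x*      = (1.2865, -0.614, -1.0994)
  lambda* = (2.6257)
  f(x*)   = 3.348

x* = (1.2865, -0.614, -1.0994), lambda* = (2.6257)


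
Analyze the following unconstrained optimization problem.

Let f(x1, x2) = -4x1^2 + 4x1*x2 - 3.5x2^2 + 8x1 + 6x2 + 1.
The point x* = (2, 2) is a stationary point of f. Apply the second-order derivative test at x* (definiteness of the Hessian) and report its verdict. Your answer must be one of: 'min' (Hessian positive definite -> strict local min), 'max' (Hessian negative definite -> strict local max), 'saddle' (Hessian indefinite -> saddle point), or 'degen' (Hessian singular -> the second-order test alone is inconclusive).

Compute the Hessian H = grad^2 f:
  H = [[-8, 4], [4, -7]]
Verify stationarity: grad f(x*) = H x* + g = (0, 0).
Eigenvalues of H: -11.5311, -3.4689.
Both eigenvalues < 0, so H is negative definite -> x* is a strict local max.

max


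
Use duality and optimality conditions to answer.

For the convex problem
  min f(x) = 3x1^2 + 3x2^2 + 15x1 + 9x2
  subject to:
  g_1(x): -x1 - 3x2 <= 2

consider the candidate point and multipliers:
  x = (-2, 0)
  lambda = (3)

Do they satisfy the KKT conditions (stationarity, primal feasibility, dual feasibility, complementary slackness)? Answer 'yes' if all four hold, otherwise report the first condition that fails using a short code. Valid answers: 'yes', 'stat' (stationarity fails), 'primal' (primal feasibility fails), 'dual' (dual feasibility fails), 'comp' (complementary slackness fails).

Gradient of f: grad f(x) = Q x + c = (3, 9)
Constraint values g_i(x) = a_i^T x - b_i:
  g_1((-2, 0)) = 0
Stationarity residual: grad f(x) + sum_i lambda_i a_i = (0, 0)
  -> stationarity OK
Primal feasibility (all g_i <= 0): OK
Dual feasibility (all lambda_i >= 0): OK
Complementary slackness (lambda_i * g_i(x) = 0 for all i): OK

Verdict: yes, KKT holds.

yes


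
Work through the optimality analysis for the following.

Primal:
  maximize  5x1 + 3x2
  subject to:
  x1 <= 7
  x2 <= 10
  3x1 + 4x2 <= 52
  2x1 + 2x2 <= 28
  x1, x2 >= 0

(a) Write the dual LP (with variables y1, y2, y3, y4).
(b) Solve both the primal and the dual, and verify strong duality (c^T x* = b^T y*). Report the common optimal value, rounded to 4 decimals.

The standard primal-dual pair for 'max c^T x s.t. A x <= b, x >= 0' is:
  Dual:  min b^T y  s.t.  A^T y >= c,  y >= 0.

So the dual LP is:
  minimize  7y1 + 10y2 + 52y3 + 28y4
  subject to:
    y1 + 3y3 + 2y4 >= 5
    y2 + 4y3 + 2y4 >= 3
    y1, y2, y3, y4 >= 0

Solving the primal: x* = (7, 7).
  primal value c^T x* = 56.
Solving the dual: y* = (2, 0, 0, 1.5).
  dual value b^T y* = 56.
Strong duality: c^T x* = b^T y*. Confirmed.

56


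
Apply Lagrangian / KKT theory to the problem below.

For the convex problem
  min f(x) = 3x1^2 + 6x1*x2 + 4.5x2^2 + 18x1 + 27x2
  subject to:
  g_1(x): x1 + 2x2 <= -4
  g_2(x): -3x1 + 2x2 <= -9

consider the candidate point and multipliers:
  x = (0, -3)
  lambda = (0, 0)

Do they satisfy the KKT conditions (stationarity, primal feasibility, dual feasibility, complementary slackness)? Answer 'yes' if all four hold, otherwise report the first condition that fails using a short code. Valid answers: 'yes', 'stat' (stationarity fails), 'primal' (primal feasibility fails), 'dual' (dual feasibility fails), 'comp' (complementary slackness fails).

Gradient of f: grad f(x) = Q x + c = (0, 0)
Constraint values g_i(x) = a_i^T x - b_i:
  g_1((0, -3)) = -2
  g_2((0, -3)) = 3
Stationarity residual: grad f(x) + sum_i lambda_i a_i = (0, 0)
  -> stationarity OK
Primal feasibility (all g_i <= 0): FAILS
Dual feasibility (all lambda_i >= 0): OK
Complementary slackness (lambda_i * g_i(x) = 0 for all i): OK

Verdict: the first failing condition is primal_feasibility -> primal.

primal


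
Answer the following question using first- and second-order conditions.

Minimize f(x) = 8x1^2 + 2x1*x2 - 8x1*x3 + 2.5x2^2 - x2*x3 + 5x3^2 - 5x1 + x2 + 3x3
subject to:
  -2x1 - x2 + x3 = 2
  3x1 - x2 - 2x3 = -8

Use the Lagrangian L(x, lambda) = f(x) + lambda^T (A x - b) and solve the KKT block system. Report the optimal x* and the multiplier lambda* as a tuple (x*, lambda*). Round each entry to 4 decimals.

Form the Lagrangian:
  L(x, lambda) = (1/2) x^T Q x + c^T x + lambda^T (A x - b)
Stationarity (grad_x L = 0): Q x + c + A^T lambda = 0.
Primal feasibility: A x = b.

This gives the KKT block system:
  [ Q   A^T ] [ x     ]   [-c ]
  [ A    0  ] [ lambda ] = [ b ]

Solving the linear system:
  x*      = (-1.5987, 1.8662, 0.6688)
  lambda* = (-2.5605, 9.0255)
  f(x*)   = 44.5955

x* = (-1.5987, 1.8662, 0.6688), lambda* = (-2.5605, 9.0255)


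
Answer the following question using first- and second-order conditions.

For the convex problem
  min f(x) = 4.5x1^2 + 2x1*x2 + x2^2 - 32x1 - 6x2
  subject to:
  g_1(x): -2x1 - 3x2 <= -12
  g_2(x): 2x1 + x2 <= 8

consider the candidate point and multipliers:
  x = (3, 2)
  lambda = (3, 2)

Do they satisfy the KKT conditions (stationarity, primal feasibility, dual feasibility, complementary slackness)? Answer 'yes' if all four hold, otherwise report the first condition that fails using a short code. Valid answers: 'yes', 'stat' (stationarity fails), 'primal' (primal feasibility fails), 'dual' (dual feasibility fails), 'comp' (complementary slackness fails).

Gradient of f: grad f(x) = Q x + c = (-1, 4)
Constraint values g_i(x) = a_i^T x - b_i:
  g_1((3, 2)) = 0
  g_2((3, 2)) = 0
Stationarity residual: grad f(x) + sum_i lambda_i a_i = (-3, -3)
  -> stationarity FAILS
Primal feasibility (all g_i <= 0): OK
Dual feasibility (all lambda_i >= 0): OK
Complementary slackness (lambda_i * g_i(x) = 0 for all i): OK

Verdict: the first failing condition is stationarity -> stat.

stat


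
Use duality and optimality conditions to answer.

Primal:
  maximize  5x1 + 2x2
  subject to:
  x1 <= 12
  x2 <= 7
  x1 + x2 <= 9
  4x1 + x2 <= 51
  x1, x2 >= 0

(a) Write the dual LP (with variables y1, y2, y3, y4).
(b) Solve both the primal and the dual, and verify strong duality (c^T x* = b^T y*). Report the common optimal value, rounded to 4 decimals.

The standard primal-dual pair for 'max c^T x s.t. A x <= b, x >= 0' is:
  Dual:  min b^T y  s.t.  A^T y >= c,  y >= 0.

So the dual LP is:
  minimize  12y1 + 7y2 + 9y3 + 51y4
  subject to:
    y1 + y3 + 4y4 >= 5
    y2 + y3 + y4 >= 2
    y1, y2, y3, y4 >= 0

Solving the primal: x* = (9, 0).
  primal value c^T x* = 45.
Solving the dual: y* = (0, 0, 5, 0).
  dual value b^T y* = 45.
Strong duality: c^T x* = b^T y*. Confirmed.

45


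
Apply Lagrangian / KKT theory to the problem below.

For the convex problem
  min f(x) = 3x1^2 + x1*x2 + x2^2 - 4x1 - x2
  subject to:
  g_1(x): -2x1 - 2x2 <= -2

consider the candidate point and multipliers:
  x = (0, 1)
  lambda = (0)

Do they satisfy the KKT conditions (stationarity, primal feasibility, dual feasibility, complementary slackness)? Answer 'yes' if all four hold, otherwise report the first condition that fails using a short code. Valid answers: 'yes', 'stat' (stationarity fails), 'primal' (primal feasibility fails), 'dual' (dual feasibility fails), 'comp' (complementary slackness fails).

Gradient of f: grad f(x) = Q x + c = (-3, 1)
Constraint values g_i(x) = a_i^T x - b_i:
  g_1((0, 1)) = 0
Stationarity residual: grad f(x) + sum_i lambda_i a_i = (-3, 1)
  -> stationarity FAILS
Primal feasibility (all g_i <= 0): OK
Dual feasibility (all lambda_i >= 0): OK
Complementary slackness (lambda_i * g_i(x) = 0 for all i): OK

Verdict: the first failing condition is stationarity -> stat.

stat


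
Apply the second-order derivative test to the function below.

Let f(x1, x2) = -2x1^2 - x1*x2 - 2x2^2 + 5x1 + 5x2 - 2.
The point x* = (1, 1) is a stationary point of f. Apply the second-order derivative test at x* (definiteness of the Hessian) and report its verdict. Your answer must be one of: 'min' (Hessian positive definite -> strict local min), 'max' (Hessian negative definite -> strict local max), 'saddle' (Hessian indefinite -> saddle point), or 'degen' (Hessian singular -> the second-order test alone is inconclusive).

Compute the Hessian H = grad^2 f:
  H = [[-4, -1], [-1, -4]]
Verify stationarity: grad f(x*) = H x* + g = (0, 0).
Eigenvalues of H: -5, -3.
Both eigenvalues < 0, so H is negative definite -> x* is a strict local max.

max


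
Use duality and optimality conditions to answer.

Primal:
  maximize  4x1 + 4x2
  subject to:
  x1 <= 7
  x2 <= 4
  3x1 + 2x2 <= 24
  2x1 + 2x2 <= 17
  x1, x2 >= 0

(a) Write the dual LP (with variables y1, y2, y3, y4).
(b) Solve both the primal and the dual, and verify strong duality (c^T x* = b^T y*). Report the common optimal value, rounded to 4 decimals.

The standard primal-dual pair for 'max c^T x s.t. A x <= b, x >= 0' is:
  Dual:  min b^T y  s.t.  A^T y >= c,  y >= 0.

So the dual LP is:
  minimize  7y1 + 4y2 + 24y3 + 17y4
  subject to:
    y1 + 3y3 + 2y4 >= 4
    y2 + 2y3 + 2y4 >= 4
    y1, y2, y3, y4 >= 0

Solving the primal: x* = (7, 1.5).
  primal value c^T x* = 34.
Solving the dual: y* = (0, 0, 0, 2).
  dual value b^T y* = 34.
Strong duality: c^T x* = b^T y*. Confirmed.

34


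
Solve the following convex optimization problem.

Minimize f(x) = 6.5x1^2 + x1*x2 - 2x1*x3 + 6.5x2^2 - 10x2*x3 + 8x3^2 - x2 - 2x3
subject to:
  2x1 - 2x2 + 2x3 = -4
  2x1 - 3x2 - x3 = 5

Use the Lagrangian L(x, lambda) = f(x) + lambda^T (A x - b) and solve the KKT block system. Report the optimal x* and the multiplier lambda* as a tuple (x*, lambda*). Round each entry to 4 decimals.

Form the Lagrangian:
  L(x, lambda) = (1/2) x^T Q x + c^T x + lambda^T (A x - b)
Stationarity (grad_x L = 0): Q x + c + A^T lambda = 0.
Primal feasibility: A x = b.

This gives the KKT block system:
  [ Q   A^T ] [ x     ]   [-c ]
  [ A    0  ] [ lambda ] = [ b ]

Solving the linear system:
  x*      = (-0.9773, -1.483, -2.5057)
  lambda* = (9.9649, -5.3764)
  f(x*)   = 36.6179

x* = (-0.9773, -1.483, -2.5057), lambda* = (9.9649, -5.3764)


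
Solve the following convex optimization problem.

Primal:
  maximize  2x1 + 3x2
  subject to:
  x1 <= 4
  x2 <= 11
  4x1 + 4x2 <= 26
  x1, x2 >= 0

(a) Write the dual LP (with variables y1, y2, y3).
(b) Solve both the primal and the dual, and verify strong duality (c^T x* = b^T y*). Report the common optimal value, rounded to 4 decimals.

The standard primal-dual pair for 'max c^T x s.t. A x <= b, x >= 0' is:
  Dual:  min b^T y  s.t.  A^T y >= c,  y >= 0.

So the dual LP is:
  minimize  4y1 + 11y2 + 26y3
  subject to:
    y1 + 4y3 >= 2
    y2 + 4y3 >= 3
    y1, y2, y3 >= 0

Solving the primal: x* = (0, 6.5).
  primal value c^T x* = 19.5.
Solving the dual: y* = (0, 0, 0.75).
  dual value b^T y* = 19.5.
Strong duality: c^T x* = b^T y*. Confirmed.

19.5


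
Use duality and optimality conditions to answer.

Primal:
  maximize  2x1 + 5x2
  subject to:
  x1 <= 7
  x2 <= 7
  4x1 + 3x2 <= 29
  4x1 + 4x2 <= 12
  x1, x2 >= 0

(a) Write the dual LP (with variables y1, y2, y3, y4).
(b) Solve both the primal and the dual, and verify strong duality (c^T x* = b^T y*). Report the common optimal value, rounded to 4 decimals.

The standard primal-dual pair for 'max c^T x s.t. A x <= b, x >= 0' is:
  Dual:  min b^T y  s.t.  A^T y >= c,  y >= 0.

So the dual LP is:
  minimize  7y1 + 7y2 + 29y3 + 12y4
  subject to:
    y1 + 4y3 + 4y4 >= 2
    y2 + 3y3 + 4y4 >= 5
    y1, y2, y3, y4 >= 0

Solving the primal: x* = (0, 3).
  primal value c^T x* = 15.
Solving the dual: y* = (0, 0, 0, 1.25).
  dual value b^T y* = 15.
Strong duality: c^T x* = b^T y*. Confirmed.

15


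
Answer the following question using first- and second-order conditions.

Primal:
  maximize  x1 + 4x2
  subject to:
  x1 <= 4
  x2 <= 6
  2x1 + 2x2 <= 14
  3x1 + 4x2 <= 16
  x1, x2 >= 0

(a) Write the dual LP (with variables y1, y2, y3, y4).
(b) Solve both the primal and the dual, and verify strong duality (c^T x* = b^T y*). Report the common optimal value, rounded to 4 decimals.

The standard primal-dual pair for 'max c^T x s.t. A x <= b, x >= 0' is:
  Dual:  min b^T y  s.t.  A^T y >= c,  y >= 0.

So the dual LP is:
  minimize  4y1 + 6y2 + 14y3 + 16y4
  subject to:
    y1 + 2y3 + 3y4 >= 1
    y2 + 2y3 + 4y4 >= 4
    y1, y2, y3, y4 >= 0

Solving the primal: x* = (0, 4).
  primal value c^T x* = 16.
Solving the dual: y* = (0, 0, 0, 1).
  dual value b^T y* = 16.
Strong duality: c^T x* = b^T y*. Confirmed.

16


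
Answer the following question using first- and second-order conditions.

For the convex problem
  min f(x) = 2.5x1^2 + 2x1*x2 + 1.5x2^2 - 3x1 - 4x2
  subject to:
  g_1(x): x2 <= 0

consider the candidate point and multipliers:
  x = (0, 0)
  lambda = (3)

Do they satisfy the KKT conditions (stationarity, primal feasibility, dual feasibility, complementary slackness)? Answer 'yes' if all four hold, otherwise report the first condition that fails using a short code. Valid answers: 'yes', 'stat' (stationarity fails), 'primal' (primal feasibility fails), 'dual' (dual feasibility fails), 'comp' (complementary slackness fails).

Gradient of f: grad f(x) = Q x + c = (-3, -4)
Constraint values g_i(x) = a_i^T x - b_i:
  g_1((0, 0)) = 0
Stationarity residual: grad f(x) + sum_i lambda_i a_i = (-3, -1)
  -> stationarity FAILS
Primal feasibility (all g_i <= 0): OK
Dual feasibility (all lambda_i >= 0): OK
Complementary slackness (lambda_i * g_i(x) = 0 for all i): OK

Verdict: the first failing condition is stationarity -> stat.

stat


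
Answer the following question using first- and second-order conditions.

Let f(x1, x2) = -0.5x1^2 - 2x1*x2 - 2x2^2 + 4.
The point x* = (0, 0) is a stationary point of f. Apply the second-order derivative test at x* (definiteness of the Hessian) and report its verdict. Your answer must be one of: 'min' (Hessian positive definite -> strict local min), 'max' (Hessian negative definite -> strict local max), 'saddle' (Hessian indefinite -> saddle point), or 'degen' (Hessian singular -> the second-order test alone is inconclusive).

Compute the Hessian H = grad^2 f:
  H = [[-1, -2], [-2, -4]]
Verify stationarity: grad f(x*) = H x* + g = (0, 0).
Eigenvalues of H: -5, 0.
H has a zero eigenvalue (singular; negative semidefinite but not definite), so H is neither positive definite, negative definite, nor indefinite. The second-order test alone is inconclusive -> degen.
(Indeed, f is constant along the null direction of H through x*, so x* is not a strict local extremum.)

degen


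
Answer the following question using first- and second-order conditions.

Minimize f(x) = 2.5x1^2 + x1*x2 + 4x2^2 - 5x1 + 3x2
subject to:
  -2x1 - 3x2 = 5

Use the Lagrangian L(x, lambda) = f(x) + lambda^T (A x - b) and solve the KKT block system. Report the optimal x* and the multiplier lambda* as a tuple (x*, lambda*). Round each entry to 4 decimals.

Form the Lagrangian:
  L(x, lambda) = (1/2) x^T Q x + c^T x + lambda^T (A x - b)
Stationarity (grad_x L = 0): Q x + c + A^T lambda = 0.
Primal feasibility: A x = b.

This gives the KKT block system:
  [ Q   A^T ] [ x     ]   [-c ]
  [ A    0  ] [ lambda ] = [ b ]

Solving the linear system:
  x*      = (-0.0308, -1.6462)
  lambda* = (-3.4)
  f(x*)   = 6.1077

x* = (-0.0308, -1.6462), lambda* = (-3.4)


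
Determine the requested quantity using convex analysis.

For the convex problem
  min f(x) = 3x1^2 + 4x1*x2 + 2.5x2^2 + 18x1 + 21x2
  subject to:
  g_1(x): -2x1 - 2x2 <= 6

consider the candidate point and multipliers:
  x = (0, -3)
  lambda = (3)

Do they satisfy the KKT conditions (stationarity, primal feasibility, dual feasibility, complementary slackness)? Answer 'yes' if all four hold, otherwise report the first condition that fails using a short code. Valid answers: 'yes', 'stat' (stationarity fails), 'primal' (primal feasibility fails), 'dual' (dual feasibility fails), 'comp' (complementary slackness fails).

Gradient of f: grad f(x) = Q x + c = (6, 6)
Constraint values g_i(x) = a_i^T x - b_i:
  g_1((0, -3)) = 0
Stationarity residual: grad f(x) + sum_i lambda_i a_i = (0, 0)
  -> stationarity OK
Primal feasibility (all g_i <= 0): OK
Dual feasibility (all lambda_i >= 0): OK
Complementary slackness (lambda_i * g_i(x) = 0 for all i): OK

Verdict: yes, KKT holds.

yes


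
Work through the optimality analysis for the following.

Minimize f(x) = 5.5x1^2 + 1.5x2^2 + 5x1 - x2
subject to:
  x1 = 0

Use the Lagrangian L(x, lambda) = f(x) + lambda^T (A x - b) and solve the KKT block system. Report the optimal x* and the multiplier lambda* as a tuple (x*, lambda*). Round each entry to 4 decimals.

Form the Lagrangian:
  L(x, lambda) = (1/2) x^T Q x + c^T x + lambda^T (A x - b)
Stationarity (grad_x L = 0): Q x + c + A^T lambda = 0.
Primal feasibility: A x = b.

This gives the KKT block system:
  [ Q   A^T ] [ x     ]   [-c ]
  [ A    0  ] [ lambda ] = [ b ]

Solving the linear system:
  x*      = (0, 0.3333)
  lambda* = (-5)
  f(x*)   = -0.1667

x* = (0, 0.3333), lambda* = (-5)


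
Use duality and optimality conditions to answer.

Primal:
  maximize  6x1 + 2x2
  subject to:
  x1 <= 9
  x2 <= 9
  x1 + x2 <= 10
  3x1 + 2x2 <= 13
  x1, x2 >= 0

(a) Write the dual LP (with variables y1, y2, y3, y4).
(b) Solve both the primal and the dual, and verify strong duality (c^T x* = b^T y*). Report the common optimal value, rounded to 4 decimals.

The standard primal-dual pair for 'max c^T x s.t. A x <= b, x >= 0' is:
  Dual:  min b^T y  s.t.  A^T y >= c,  y >= 0.

So the dual LP is:
  minimize  9y1 + 9y2 + 10y3 + 13y4
  subject to:
    y1 + y3 + 3y4 >= 6
    y2 + y3 + 2y4 >= 2
    y1, y2, y3, y4 >= 0

Solving the primal: x* = (4.3333, 0).
  primal value c^T x* = 26.
Solving the dual: y* = (0, 0, 0, 2).
  dual value b^T y* = 26.
Strong duality: c^T x* = b^T y*. Confirmed.

26


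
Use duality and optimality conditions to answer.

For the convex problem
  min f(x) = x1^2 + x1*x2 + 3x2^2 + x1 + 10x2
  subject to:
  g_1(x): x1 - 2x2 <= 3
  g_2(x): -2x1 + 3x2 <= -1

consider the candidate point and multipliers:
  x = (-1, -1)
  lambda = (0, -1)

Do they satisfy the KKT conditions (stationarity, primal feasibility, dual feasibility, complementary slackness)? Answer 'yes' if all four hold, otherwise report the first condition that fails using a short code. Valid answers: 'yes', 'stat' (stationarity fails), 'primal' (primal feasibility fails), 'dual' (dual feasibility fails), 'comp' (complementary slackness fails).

Gradient of f: grad f(x) = Q x + c = (-2, 3)
Constraint values g_i(x) = a_i^T x - b_i:
  g_1((-1, -1)) = -2
  g_2((-1, -1)) = 0
Stationarity residual: grad f(x) + sum_i lambda_i a_i = (0, 0)
  -> stationarity OK
Primal feasibility (all g_i <= 0): OK
Dual feasibility (all lambda_i >= 0): FAILS
Complementary slackness (lambda_i * g_i(x) = 0 for all i): OK

Verdict: the first failing condition is dual_feasibility -> dual.

dual


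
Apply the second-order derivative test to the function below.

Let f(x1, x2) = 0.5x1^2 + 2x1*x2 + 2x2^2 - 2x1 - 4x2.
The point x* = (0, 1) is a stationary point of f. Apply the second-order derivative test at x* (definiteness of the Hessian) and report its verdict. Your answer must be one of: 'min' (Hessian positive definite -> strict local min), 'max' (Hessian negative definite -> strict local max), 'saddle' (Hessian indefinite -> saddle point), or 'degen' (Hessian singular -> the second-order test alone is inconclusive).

Compute the Hessian H = grad^2 f:
  H = [[1, 2], [2, 4]]
Verify stationarity: grad f(x*) = H x* + g = (0, 0).
Eigenvalues of H: 0, 5.
H has a zero eigenvalue (singular; positive semidefinite but not definite), so H is neither positive definite, negative definite, nor indefinite. The second-order test alone is inconclusive -> degen.
(Indeed, f is constant along the null direction of H through x*, so x* is not a strict local extremum.)

degen


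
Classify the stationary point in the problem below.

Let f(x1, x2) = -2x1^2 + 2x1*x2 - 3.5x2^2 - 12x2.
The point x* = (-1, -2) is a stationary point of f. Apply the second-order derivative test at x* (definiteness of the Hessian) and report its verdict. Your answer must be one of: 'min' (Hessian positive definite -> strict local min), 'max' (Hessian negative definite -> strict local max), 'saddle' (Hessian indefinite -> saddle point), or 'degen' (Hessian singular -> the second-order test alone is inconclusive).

Compute the Hessian H = grad^2 f:
  H = [[-4, 2], [2, -7]]
Verify stationarity: grad f(x*) = H x* + g = (0, 0).
Eigenvalues of H: -8, -3.
Both eigenvalues < 0, so H is negative definite -> x* is a strict local max.

max


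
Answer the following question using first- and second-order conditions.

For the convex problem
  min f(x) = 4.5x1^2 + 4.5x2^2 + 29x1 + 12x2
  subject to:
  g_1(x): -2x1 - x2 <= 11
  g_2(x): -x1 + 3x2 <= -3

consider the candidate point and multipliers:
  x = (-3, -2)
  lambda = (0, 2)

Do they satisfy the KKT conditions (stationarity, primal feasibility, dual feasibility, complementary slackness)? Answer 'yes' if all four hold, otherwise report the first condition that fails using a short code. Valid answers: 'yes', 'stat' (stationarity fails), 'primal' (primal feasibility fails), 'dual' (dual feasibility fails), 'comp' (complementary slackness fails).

Gradient of f: grad f(x) = Q x + c = (2, -6)
Constraint values g_i(x) = a_i^T x - b_i:
  g_1((-3, -2)) = -3
  g_2((-3, -2)) = 0
Stationarity residual: grad f(x) + sum_i lambda_i a_i = (0, 0)
  -> stationarity OK
Primal feasibility (all g_i <= 0): OK
Dual feasibility (all lambda_i >= 0): OK
Complementary slackness (lambda_i * g_i(x) = 0 for all i): OK

Verdict: yes, KKT holds.

yes


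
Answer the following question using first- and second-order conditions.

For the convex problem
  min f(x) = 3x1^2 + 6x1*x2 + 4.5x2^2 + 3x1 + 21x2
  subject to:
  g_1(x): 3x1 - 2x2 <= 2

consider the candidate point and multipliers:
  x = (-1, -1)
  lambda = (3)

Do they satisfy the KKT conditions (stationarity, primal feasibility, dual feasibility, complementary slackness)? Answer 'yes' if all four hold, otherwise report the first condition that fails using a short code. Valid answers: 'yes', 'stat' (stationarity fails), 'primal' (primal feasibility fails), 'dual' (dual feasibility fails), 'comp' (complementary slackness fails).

Gradient of f: grad f(x) = Q x + c = (-9, 6)
Constraint values g_i(x) = a_i^T x - b_i:
  g_1((-1, -1)) = -3
Stationarity residual: grad f(x) + sum_i lambda_i a_i = (0, 0)
  -> stationarity OK
Primal feasibility (all g_i <= 0): OK
Dual feasibility (all lambda_i >= 0): OK
Complementary slackness (lambda_i * g_i(x) = 0 for all i): FAILS

Verdict: the first failing condition is complementary_slackness -> comp.

comp


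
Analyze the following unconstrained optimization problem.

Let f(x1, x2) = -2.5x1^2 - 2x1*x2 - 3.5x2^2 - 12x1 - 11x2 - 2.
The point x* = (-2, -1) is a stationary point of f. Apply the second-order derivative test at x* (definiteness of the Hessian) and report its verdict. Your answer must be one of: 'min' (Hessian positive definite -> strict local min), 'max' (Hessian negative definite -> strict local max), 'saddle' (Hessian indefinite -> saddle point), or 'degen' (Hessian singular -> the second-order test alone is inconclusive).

Compute the Hessian H = grad^2 f:
  H = [[-5, -2], [-2, -7]]
Verify stationarity: grad f(x*) = H x* + g = (0, 0).
Eigenvalues of H: -8.2361, -3.7639.
Both eigenvalues < 0, so H is negative definite -> x* is a strict local max.

max


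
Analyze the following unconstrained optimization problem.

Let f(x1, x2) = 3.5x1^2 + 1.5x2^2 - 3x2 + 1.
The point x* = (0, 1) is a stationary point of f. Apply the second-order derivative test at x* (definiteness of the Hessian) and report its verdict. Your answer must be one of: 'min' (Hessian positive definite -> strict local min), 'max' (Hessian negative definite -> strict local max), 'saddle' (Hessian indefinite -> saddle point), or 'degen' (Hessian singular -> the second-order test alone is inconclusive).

Compute the Hessian H = grad^2 f:
  H = [[7, 0], [0, 3]]
Verify stationarity: grad f(x*) = H x* + g = (0, 0).
Eigenvalues of H: 3, 7.
Both eigenvalues > 0, so H is positive definite -> x* is a strict local min.

min


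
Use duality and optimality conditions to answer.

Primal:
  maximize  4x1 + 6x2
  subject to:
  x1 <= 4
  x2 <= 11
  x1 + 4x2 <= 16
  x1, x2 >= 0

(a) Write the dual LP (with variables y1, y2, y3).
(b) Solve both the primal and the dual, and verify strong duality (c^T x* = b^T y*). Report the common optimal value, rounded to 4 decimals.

The standard primal-dual pair for 'max c^T x s.t. A x <= b, x >= 0' is:
  Dual:  min b^T y  s.t.  A^T y >= c,  y >= 0.

So the dual LP is:
  minimize  4y1 + 11y2 + 16y3
  subject to:
    y1 + y3 >= 4
    y2 + 4y3 >= 6
    y1, y2, y3 >= 0

Solving the primal: x* = (4, 3).
  primal value c^T x* = 34.
Solving the dual: y* = (2.5, 0, 1.5).
  dual value b^T y* = 34.
Strong duality: c^T x* = b^T y*. Confirmed.

34


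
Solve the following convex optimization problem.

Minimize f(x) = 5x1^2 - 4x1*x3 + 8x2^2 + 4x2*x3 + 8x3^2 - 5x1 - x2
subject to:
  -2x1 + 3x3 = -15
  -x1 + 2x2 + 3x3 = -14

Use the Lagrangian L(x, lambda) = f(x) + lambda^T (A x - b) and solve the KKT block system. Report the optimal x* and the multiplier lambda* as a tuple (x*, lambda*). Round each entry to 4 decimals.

Form the Lagrangian:
  L(x, lambda) = (1/2) x^T Q x + c^T x + lambda^T (A x - b)
Stationarity (grad_x L = 0): Q x + c + A^T lambda = 0.
Primal feasibility: A x = b.

This gives the KKT block system:
  [ Q   A^T ] [ x     ]   [-c ]
  [ A    0  ] [ lambda ] = [ b ]

Solving the linear system:
  x*      = (2.3263, -0.6631, -3.4492)
  lambda* = (9.678, 12.7034)
  f(x*)   = 156.0244

x* = (2.3263, -0.6631, -3.4492), lambda* = (9.678, 12.7034)


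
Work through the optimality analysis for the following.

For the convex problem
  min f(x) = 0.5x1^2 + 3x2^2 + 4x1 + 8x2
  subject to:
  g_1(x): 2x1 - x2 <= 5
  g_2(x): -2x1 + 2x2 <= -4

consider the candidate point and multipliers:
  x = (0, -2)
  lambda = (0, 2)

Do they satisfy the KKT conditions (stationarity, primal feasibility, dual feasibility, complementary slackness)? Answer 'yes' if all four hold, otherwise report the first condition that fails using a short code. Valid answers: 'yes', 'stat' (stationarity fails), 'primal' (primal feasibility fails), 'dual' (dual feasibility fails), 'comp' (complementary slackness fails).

Gradient of f: grad f(x) = Q x + c = (4, -4)
Constraint values g_i(x) = a_i^T x - b_i:
  g_1((0, -2)) = -3
  g_2((0, -2)) = 0
Stationarity residual: grad f(x) + sum_i lambda_i a_i = (0, 0)
  -> stationarity OK
Primal feasibility (all g_i <= 0): OK
Dual feasibility (all lambda_i >= 0): OK
Complementary slackness (lambda_i * g_i(x) = 0 for all i): OK

Verdict: yes, KKT holds.

yes


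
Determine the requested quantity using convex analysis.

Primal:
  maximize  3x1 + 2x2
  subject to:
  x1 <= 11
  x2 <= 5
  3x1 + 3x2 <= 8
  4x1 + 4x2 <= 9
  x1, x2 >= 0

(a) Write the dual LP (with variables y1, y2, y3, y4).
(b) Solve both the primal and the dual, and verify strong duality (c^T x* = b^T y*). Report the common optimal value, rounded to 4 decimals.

The standard primal-dual pair for 'max c^T x s.t. A x <= b, x >= 0' is:
  Dual:  min b^T y  s.t.  A^T y >= c,  y >= 0.

So the dual LP is:
  minimize  11y1 + 5y2 + 8y3 + 9y4
  subject to:
    y1 + 3y3 + 4y4 >= 3
    y2 + 3y3 + 4y4 >= 2
    y1, y2, y3, y4 >= 0

Solving the primal: x* = (2.25, 0).
  primal value c^T x* = 6.75.
Solving the dual: y* = (0, 0, 0, 0.75).
  dual value b^T y* = 6.75.
Strong duality: c^T x* = b^T y*. Confirmed.

6.75


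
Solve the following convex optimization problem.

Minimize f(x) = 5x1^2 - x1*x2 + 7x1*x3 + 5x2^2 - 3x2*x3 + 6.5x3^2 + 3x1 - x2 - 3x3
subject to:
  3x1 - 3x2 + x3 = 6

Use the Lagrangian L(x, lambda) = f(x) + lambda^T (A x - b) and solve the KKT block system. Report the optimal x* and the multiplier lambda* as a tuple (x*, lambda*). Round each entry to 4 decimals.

Form the Lagrangian:
  L(x, lambda) = (1/2) x^T Q x + c^T x + lambda^T (A x - b)
Stationarity (grad_x L = 0): Q x + c + A^T lambda = 0.
Primal feasibility: A x = b.

This gives the KKT block system:
  [ Q   A^T ] [ x     ]   [-c ]
  [ A    0  ] [ lambda ] = [ b ]

Solving the linear system:
  x*      = (0.9809, -1.098, -0.2367)
  lambda* = (-4.0835)
  f(x*)   = 14.6259

x* = (0.9809, -1.098, -0.2367), lambda* = (-4.0835)


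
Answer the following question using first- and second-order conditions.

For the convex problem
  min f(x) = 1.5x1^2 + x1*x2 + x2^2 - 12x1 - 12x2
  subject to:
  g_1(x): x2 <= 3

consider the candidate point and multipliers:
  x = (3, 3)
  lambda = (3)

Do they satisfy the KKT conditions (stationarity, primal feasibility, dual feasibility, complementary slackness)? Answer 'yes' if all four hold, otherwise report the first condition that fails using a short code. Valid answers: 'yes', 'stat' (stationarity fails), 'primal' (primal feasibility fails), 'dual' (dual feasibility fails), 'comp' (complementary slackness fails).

Gradient of f: grad f(x) = Q x + c = (0, -3)
Constraint values g_i(x) = a_i^T x - b_i:
  g_1((3, 3)) = 0
Stationarity residual: grad f(x) + sum_i lambda_i a_i = (0, 0)
  -> stationarity OK
Primal feasibility (all g_i <= 0): OK
Dual feasibility (all lambda_i >= 0): OK
Complementary slackness (lambda_i * g_i(x) = 0 for all i): OK

Verdict: yes, KKT holds.

yes


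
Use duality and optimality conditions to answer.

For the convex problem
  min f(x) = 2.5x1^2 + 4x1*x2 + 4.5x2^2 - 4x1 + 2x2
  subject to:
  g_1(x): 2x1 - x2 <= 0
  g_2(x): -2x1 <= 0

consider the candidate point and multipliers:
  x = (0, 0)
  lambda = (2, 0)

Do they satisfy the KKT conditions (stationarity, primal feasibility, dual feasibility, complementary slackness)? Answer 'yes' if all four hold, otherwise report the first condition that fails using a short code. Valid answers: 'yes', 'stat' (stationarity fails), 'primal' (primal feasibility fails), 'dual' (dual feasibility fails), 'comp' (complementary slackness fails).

Gradient of f: grad f(x) = Q x + c = (-4, 2)
Constraint values g_i(x) = a_i^T x - b_i:
  g_1((0, 0)) = 0
  g_2((0, 0)) = 0
Stationarity residual: grad f(x) + sum_i lambda_i a_i = (0, 0)
  -> stationarity OK
Primal feasibility (all g_i <= 0): OK
Dual feasibility (all lambda_i >= 0): OK
Complementary slackness (lambda_i * g_i(x) = 0 for all i): OK

Verdict: yes, KKT holds.

yes


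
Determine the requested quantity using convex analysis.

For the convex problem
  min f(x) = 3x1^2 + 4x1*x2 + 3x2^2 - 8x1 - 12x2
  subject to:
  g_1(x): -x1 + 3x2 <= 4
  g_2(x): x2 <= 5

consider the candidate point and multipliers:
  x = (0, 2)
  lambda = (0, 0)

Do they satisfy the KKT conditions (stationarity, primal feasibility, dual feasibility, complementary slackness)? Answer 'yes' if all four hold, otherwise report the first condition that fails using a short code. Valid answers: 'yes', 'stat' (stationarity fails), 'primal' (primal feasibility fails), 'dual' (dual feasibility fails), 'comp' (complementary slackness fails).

Gradient of f: grad f(x) = Q x + c = (0, 0)
Constraint values g_i(x) = a_i^T x - b_i:
  g_1((0, 2)) = 2
  g_2((0, 2)) = -3
Stationarity residual: grad f(x) + sum_i lambda_i a_i = (0, 0)
  -> stationarity OK
Primal feasibility (all g_i <= 0): FAILS
Dual feasibility (all lambda_i >= 0): OK
Complementary slackness (lambda_i * g_i(x) = 0 for all i): OK

Verdict: the first failing condition is primal_feasibility -> primal.

primal


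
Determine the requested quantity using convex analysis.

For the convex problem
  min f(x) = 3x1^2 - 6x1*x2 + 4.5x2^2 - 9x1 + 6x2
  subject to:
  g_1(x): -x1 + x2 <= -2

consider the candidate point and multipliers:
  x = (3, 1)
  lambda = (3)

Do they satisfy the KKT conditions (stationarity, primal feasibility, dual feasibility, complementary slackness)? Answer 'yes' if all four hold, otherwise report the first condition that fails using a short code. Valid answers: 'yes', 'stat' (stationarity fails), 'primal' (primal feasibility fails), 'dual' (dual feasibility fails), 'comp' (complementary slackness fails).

Gradient of f: grad f(x) = Q x + c = (3, -3)
Constraint values g_i(x) = a_i^T x - b_i:
  g_1((3, 1)) = 0
Stationarity residual: grad f(x) + sum_i lambda_i a_i = (0, 0)
  -> stationarity OK
Primal feasibility (all g_i <= 0): OK
Dual feasibility (all lambda_i >= 0): OK
Complementary slackness (lambda_i * g_i(x) = 0 for all i): OK

Verdict: yes, KKT holds.

yes
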